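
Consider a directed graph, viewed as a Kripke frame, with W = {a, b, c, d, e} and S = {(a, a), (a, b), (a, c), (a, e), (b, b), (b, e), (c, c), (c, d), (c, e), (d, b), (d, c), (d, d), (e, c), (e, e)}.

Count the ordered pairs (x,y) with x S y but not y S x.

5

Enumerating: (a,b), (a,c), (a,e), (b,e), (d,b).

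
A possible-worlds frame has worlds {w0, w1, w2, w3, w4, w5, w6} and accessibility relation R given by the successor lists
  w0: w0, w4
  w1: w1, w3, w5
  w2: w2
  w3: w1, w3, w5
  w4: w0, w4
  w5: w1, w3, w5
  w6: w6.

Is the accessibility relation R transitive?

Yes

Transitive: yes — every two-step R-path is closed by a direct edge.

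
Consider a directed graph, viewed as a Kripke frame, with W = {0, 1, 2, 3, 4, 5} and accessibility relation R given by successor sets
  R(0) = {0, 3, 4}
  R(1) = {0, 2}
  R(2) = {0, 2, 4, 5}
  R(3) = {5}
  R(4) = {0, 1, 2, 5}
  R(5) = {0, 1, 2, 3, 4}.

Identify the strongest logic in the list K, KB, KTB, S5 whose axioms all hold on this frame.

K

Symmetric (axiom B): no — 0 R 3 but not 3 R 0.
Reflexive (axiom T): no — 1 is not related to itself.
Euclidean (axiom 5): no — 0 R 3 and 0 R 4, but not 3 R 4.
So F validates K; KB would additionally require R to be symmetric. The strongest is K.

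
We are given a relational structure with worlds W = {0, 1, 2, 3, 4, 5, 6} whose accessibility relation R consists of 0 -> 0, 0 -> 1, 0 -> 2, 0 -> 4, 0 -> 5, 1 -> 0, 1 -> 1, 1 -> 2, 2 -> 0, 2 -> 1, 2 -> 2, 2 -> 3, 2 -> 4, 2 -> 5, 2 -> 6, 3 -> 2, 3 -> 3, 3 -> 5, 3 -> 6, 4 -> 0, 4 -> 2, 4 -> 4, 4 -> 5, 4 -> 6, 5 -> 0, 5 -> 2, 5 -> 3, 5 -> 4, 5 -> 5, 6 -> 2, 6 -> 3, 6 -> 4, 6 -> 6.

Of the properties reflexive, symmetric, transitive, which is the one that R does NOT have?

Reflexive: yes — every world is R-related to itself.
Symmetric: yes — every pair in R has its reverse in R.
Transitive: no — 0 R 2 and 2 R 3, but not 0 R 3.
Only transitive fails.

transitive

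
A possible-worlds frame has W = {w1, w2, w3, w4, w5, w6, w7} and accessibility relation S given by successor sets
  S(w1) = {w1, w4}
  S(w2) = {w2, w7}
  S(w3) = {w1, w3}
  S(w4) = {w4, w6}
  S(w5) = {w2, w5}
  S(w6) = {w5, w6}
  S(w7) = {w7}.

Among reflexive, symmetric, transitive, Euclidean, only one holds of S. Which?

Reflexive: yes — every world is S-related to itself.
Symmetric: no — w1 S w4 but not w4 S w1.
Transitive: no — w1 S w4 and w4 S w6, but not w1 S w6.
Euclidean: no — w1 S w4 and w1 S w1, but not w4 S w1.
Only reflexive holds.

reflexive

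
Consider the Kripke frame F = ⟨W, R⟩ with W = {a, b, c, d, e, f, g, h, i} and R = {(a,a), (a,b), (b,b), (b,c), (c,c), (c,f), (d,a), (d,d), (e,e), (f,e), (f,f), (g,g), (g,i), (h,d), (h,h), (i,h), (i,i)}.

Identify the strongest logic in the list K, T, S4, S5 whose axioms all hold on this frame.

Reflexive (axiom T): yes — every world is R-related to itself.
Transitive (axiom 4): no — a R b and b R c, but not a R c.
Euclidean (axiom 5): no — a R b and a R a, but not b R a.
So F validates K, T; S4 would additionally require R to be transitive. The strongest is T.

T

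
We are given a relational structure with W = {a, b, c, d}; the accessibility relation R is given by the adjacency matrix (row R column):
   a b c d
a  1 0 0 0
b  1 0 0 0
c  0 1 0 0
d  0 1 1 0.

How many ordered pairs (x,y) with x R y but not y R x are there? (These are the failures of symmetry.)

Enumerating: (b,a), (c,b), (d,b), (d,c).

4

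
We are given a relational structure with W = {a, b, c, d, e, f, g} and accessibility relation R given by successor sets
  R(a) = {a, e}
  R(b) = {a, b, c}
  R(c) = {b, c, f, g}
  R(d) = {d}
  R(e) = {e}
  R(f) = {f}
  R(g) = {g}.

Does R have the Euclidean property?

Euclidean: no — b R a and b R c, but not a R c.

No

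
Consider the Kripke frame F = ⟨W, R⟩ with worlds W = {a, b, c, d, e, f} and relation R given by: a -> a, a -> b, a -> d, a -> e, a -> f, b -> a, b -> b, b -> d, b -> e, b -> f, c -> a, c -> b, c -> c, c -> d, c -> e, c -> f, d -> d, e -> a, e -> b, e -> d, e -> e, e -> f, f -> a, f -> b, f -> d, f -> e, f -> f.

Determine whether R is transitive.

Yes

Transitive: yes — every two-step R-path is closed by a direct edge.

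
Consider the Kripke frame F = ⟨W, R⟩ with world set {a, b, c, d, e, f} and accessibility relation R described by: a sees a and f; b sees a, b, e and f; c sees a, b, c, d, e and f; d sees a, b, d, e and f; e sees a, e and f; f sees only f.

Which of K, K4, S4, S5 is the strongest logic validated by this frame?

Transitive (axiom 4): yes — every two-step R-path is closed by a direct edge.
Reflexive (axiom T): yes — every world is R-related to itself.
Euclidean (axiom 5): no — b R a and b R e, but not a R e.
So F validates K, K4, S4; S5 would additionally require R to be Euclidean. The strongest is S4.

S4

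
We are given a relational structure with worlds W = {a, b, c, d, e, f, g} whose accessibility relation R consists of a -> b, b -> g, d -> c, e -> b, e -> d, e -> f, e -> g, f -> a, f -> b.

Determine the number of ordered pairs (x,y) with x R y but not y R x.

Enumerating: (a,b), (b,g), (d,c), (e,b), (e,d), (e,f), (e,g), (f,a), (f,b).

9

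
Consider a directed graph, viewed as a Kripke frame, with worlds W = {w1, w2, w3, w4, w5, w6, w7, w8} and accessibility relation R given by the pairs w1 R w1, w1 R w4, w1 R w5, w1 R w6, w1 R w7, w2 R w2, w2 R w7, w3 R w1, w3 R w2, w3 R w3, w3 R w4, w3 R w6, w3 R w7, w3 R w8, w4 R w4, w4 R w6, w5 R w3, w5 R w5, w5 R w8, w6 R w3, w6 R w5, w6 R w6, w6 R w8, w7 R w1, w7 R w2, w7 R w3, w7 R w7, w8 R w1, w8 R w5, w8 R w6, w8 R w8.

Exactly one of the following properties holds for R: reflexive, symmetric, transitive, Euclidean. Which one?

reflexive

Reflexive: yes — every world is R-related to itself.
Symmetric: no — w1 R w4 but not w4 R w1.
Transitive: no — w1 R w5 and w5 R w3, but not w1 R w3.
Euclidean: no — w1 R w4 and w1 R w5, but not w4 R w5.
Only reflexive holds.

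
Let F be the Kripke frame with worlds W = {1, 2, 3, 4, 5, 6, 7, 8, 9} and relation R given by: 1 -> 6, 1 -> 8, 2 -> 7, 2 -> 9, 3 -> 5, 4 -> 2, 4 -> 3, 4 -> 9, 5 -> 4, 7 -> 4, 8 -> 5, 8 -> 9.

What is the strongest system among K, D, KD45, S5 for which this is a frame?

Serial (axiom D): no — 6 has no R-successor.
Euclidean (axiom 5): no — 1 R 6 and 1 R 8, but not 6 R 8.
Transitive (axiom 4): no — 1 R 8 and 8 R 5, but not 1 R 5.
Reflexive (axiom T): no — 1 is not related to itself.
So F validates K; D would additionally require R to be serial. The strongest is K.

K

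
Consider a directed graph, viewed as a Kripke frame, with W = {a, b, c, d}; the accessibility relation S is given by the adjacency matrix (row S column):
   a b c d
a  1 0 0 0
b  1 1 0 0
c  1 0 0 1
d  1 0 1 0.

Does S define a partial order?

Reflexive: no — c is not related to itself.
Transitive: no — c S d and d S c, but not c S c.
Antisymmetric: no — c S d and d S c with c ≠ d.
So S is not a partial order.

No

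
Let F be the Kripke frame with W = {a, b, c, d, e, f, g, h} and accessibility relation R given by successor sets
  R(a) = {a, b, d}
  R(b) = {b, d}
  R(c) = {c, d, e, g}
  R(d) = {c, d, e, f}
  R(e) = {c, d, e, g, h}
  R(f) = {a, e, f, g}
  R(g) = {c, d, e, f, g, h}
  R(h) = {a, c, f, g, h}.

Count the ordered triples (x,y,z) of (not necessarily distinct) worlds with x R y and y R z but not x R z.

36

Enumerating: (a,d,c), (a,d,e), (a,d,f), (b,d,c), (b,d,e), (b,d,f), (c,d,f), (c,e,h), (c,g,f), (c,g,h), (d,c,g), (d,e,g), … and 24 more.
Total: 36.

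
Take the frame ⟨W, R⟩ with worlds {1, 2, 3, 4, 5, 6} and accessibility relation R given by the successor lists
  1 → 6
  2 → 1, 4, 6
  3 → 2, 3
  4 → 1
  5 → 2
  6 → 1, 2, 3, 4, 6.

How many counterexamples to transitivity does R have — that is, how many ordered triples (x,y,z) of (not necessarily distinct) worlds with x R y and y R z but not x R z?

13

Enumerating: (1,6,1), (1,6,2), (1,6,3), (1,6,4), (2,6,2), (2,6,3), (3,2,1), (3,2,4), (3,2,6), (4,1,6), (5,2,1), (5,2,4), (5,2,6).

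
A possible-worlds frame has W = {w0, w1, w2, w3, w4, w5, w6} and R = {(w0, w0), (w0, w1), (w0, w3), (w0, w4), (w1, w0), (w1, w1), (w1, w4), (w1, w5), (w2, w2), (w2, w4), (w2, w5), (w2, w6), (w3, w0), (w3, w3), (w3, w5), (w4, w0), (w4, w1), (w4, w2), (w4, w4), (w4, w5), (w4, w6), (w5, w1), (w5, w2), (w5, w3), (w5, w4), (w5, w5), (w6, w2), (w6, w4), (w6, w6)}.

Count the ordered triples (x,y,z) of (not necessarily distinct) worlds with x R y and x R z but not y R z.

Enumerating: (w0,w1,w3), (w0,w3,w1), (w0,w3,w4), (w0,w4,w3), (w1,w0,w5), (w1,w5,w0), (w2,w5,w6), (w2,w6,w5), (w3,w0,w5), (w3,w5,w0), (w4,w0,w2), (w4,w0,w5), … and 18 more.
Total: 30.

30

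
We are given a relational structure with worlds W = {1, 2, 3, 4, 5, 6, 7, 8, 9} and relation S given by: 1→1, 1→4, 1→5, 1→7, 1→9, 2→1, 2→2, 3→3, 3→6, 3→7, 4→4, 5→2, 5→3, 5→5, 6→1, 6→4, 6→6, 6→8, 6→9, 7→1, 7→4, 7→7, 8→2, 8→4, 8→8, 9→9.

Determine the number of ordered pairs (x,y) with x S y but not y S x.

Enumerating: (1,4), (1,5), (1,9), (2,1), (3,6), (3,7), (5,2), (5,3), (6,1), (6,4), (6,8), (6,9), (7,4), (8,2), (8,4).

15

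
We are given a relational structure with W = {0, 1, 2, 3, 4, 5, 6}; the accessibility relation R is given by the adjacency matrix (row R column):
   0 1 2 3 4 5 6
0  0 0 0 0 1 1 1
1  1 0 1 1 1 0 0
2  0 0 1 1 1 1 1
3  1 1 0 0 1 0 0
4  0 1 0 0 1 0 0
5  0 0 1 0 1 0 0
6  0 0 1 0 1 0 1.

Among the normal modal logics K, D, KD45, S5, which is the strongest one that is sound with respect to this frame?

D

Serial (axiom D): yes — every world has a successor (e.g. 0 R 4).
Euclidean (axiom 5): no — 0 R 4 and 0 R 5, but not 4 R 5.
Transitive (axiom 4): no — 0 R 4 and 4 R 1, but not 0 R 1.
Reflexive (axiom T): no — 0 is not related to itself.
So F validates K, D; KD45 would additionally require R to be Euclidean and transitive. The strongest is D.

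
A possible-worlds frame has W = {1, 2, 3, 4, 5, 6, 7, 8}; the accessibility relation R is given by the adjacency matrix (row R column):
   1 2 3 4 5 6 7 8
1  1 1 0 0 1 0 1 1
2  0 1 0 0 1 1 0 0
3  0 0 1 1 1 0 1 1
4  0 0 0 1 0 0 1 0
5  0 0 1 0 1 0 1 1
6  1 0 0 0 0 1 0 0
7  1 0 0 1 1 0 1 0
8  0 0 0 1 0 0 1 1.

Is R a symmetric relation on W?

Symmetric: no — 1 R 2 but not 2 R 1.

No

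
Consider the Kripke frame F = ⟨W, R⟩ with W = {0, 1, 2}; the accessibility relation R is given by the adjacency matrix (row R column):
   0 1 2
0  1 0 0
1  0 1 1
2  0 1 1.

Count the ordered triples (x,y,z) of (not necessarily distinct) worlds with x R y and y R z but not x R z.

0

R is transitive; there are no such tuples.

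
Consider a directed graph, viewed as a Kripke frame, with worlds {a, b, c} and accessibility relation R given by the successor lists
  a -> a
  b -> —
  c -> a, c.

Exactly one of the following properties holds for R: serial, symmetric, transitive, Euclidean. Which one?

Serial: no — b has no R-successor.
Symmetric: no — c R a but not a R c.
Transitive: yes — every two-step R-path is closed by a direct edge.
Euclidean: no — c R a and c R c, but not a R c.
Only transitive holds.

transitive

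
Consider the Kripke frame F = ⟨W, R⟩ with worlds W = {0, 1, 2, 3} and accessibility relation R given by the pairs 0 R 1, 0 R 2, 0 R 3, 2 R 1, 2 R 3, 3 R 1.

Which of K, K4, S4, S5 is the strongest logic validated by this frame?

Transitive (axiom 4): yes — every two-step R-path is closed by a direct edge.
Reflexive (axiom T): no — 0 is not related to itself.
Euclidean (axiom 5): no — 0 R 1 and 0 R 2, but not 1 R 2.
So F validates K, K4; S4 would additionally require R to be reflexive. The strongest is K4.

K4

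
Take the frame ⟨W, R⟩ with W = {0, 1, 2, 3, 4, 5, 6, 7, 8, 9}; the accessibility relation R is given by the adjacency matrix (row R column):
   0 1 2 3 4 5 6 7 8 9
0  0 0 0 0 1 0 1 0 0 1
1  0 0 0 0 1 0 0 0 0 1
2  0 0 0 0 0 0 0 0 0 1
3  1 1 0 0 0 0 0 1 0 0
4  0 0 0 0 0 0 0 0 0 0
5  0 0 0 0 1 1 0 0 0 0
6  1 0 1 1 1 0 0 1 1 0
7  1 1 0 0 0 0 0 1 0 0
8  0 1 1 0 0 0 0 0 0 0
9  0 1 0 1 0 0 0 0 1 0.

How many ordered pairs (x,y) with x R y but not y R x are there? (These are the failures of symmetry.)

19

Enumerating: (0,4), (0,9), (1,4), (2,9), (3,0), (3,1), (3,7), (5,4), (6,2), (6,3), (6,4), (6,7), … and 7 more.
Total: 19.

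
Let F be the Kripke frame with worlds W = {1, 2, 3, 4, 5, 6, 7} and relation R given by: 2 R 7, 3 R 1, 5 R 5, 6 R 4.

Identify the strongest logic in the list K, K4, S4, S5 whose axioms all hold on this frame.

K4

Transitive (axiom 4): yes — every two-step R-path is closed by a direct edge.
Reflexive (axiom T): no — 1 is not related to itself.
Euclidean (axiom 5): no — 2 R 7 and 2 R 7, but not 7 R 7.
So F validates K, K4; S4 would additionally require R to be reflexive. The strongest is K4.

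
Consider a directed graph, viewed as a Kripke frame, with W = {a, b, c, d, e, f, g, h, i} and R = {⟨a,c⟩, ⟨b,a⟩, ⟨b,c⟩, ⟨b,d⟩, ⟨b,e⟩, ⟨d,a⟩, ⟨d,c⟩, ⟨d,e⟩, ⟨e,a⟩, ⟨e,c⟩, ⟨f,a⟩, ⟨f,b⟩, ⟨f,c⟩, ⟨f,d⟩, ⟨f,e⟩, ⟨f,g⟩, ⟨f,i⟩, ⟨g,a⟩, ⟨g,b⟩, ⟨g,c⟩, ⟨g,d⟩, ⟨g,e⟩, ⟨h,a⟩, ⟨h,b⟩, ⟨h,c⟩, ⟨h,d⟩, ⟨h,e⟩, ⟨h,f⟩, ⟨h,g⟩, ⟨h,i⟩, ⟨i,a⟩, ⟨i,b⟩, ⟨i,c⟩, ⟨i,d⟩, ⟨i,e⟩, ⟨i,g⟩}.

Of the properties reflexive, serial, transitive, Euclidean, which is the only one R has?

transitive

Reflexive: no — a is not related to itself.
Serial: no — c has no R-successor.
Transitive: yes — every two-step R-path is closed by a direct edge.
Euclidean: no — b R a and b R d, but not a R d.
Only transitive holds.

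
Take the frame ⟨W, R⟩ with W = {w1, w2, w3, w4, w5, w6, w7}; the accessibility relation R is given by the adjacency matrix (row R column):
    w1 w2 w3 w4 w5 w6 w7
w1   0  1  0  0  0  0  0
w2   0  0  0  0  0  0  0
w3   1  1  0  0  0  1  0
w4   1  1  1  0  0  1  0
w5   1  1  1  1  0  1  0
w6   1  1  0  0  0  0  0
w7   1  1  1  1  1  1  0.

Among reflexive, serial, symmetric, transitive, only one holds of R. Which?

transitive

Reflexive: no — w1 is not related to itself.
Serial: no — w2 has no R-successor.
Symmetric: no — w1 R w2 but not w2 R w1.
Transitive: yes — every two-step R-path is closed by a direct edge.
Only transitive holds.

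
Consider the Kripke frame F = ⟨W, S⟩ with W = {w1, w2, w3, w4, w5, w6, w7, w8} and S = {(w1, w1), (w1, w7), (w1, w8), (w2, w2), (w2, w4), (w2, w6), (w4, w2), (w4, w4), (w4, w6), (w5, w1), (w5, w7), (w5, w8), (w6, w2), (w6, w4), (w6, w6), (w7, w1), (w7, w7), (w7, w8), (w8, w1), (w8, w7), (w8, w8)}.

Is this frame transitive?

Transitive: yes — every two-step S-path is closed by a direct edge.

Yes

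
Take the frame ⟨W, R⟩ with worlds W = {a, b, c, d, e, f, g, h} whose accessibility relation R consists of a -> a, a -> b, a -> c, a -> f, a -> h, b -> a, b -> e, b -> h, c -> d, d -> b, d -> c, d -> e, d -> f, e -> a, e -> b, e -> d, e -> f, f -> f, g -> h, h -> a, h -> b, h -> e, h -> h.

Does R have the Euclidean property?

Euclidean: no — a R b and a R c, but not b R c.

No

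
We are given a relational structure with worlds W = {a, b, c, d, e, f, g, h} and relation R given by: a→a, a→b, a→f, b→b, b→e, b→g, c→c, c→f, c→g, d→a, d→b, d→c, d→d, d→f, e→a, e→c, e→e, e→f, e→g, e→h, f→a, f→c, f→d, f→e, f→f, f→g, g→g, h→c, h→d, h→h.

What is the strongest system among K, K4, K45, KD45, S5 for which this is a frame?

K

Transitive (axiom 4): no — a R b and b R e, but not a R e.
Euclidean (axiom 5): no — a R b and a R f, but not b R f.
Serial (axiom D): yes — every world has a successor (e.g. a R a).
Reflexive (axiom T): yes — every world is R-related to itself.
So F validates K; K4 would additionally require R to be transitive. The strongest is K.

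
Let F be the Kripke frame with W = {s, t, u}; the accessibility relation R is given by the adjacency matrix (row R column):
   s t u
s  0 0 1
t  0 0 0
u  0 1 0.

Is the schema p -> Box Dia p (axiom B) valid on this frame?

Axiom B corresponds to the accessibility relation being symmetric.
Symmetric: no — s R u but not u R s.

No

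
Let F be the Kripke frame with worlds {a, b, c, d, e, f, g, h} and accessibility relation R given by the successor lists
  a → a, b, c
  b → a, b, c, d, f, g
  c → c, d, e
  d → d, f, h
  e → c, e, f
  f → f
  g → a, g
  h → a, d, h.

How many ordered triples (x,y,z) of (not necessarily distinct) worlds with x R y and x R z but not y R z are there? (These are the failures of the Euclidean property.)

35

Enumerating: (a,c,a), (a,c,b), (b,a,d), (b,a,f), (b,a,g), (b,c,a), (b,c,b), (b,c,f), (b,c,g), (b,d,a), (b,d,b), (b,d,c), … and 23 more.
Total: 35.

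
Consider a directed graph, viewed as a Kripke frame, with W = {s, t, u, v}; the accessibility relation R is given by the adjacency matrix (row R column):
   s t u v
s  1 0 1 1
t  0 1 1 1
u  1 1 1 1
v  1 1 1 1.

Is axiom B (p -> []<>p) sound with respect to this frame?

Yes

By correspondence theory, B is valid on a frame iff R is symmetric.
Symmetric: yes — every pair in R has its reverse in R.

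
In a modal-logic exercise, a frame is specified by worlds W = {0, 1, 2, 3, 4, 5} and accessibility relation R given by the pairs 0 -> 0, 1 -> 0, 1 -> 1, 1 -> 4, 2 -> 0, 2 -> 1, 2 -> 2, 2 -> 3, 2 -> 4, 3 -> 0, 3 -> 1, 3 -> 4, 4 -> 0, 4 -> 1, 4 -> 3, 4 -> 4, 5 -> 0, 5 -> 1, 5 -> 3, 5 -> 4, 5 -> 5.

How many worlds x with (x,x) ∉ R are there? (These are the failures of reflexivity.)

Enumerating: 3.

1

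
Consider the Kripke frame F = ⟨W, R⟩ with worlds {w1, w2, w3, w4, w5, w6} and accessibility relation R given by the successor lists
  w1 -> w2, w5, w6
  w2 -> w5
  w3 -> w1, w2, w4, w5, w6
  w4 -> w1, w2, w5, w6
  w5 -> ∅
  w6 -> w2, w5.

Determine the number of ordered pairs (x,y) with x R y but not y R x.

Enumerating: (w1,w2), (w1,w5), (w1,w6), (w2,w5), (w3,w1), (w3,w2), (w3,w4), (w3,w5), (w3,w6), (w4,w1), (w4,w2), (w4,w5), (w4,w6), (w6,w2), (w6,w5).

15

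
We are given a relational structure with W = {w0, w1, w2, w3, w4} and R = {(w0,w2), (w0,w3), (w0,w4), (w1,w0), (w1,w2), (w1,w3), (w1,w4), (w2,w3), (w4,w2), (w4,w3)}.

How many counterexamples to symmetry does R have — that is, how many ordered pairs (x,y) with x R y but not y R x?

10

Enumerating: (w0,w2), (w0,w3), (w0,w4), (w1,w0), (w1,w2), (w1,w3), (w1,w4), (w2,w3), (w4,w2), (w4,w3).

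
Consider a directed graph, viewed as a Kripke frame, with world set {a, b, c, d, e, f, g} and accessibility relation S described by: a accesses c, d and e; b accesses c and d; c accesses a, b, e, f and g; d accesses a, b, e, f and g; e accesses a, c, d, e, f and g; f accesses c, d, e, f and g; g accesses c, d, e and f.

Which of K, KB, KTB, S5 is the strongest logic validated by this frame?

KB

Symmetric (axiom B): yes — every pair in S has its reverse in S.
Reflexive (axiom T): no — a is not related to itself.
Euclidean (axiom 5): no — a S c and a S d, but not c S d.
So F validates K, KB; KTB would additionally require S to be reflexive. The strongest is KB.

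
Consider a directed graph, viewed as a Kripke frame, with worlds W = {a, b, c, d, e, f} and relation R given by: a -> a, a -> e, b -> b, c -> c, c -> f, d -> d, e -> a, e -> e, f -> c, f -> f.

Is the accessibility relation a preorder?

Yes

Reflexive: yes — every world is R-related to itself.
Transitive: yes — every two-step R-path is closed by a direct edge.
So R is a preorder.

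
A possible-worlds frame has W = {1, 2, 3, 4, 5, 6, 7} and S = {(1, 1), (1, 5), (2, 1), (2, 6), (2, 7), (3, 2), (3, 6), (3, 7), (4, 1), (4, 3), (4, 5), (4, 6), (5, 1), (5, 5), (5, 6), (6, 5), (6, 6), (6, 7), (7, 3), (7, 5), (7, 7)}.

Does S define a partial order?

Reflexive: no — 2 is not related to itself.
Transitive: no — 1 S 5 and 5 S 6, but not 1 S 6.
Antisymmetric: no — 1 S 5 and 5 S 1 with 1 ≠ 5.
So S is not a partial order.

No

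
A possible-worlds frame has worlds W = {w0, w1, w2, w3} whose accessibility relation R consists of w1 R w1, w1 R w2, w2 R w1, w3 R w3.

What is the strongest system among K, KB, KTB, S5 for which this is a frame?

KB

Symmetric (axiom B): yes — every pair in R has its reverse in R.
Reflexive (axiom T): no — w0 is not related to itself.
Euclidean (axiom 5): no — w1 R w2 and w1 R w2, but not w2 R w2.
So F validates K, KB; KTB would additionally require R to be reflexive. The strongest is KB.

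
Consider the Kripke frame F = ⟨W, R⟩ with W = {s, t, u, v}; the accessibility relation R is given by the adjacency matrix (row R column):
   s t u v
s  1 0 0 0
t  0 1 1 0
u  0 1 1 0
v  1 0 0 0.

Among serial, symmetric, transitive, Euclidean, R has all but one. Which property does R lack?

Serial: yes — every world has a successor (e.g. s R s).
Symmetric: no — v R s but not s R v.
Transitive: yes — every two-step R-path is closed by a direct edge.
Euclidean: yes — any two successors of a common world are R-related.
Only symmetric fails.

symmetric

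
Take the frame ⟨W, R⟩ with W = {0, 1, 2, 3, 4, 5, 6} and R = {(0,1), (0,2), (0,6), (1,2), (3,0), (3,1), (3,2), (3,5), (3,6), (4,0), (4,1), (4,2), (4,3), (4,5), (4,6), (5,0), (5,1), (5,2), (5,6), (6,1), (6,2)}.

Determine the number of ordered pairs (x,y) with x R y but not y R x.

Enumerating: (0,1), (0,2), (0,6), (1,2), (3,0), (3,1), (3,2), (3,5), (3,6), (4,0), (4,1), (4,2), … and 9 more.
Total: 21.

21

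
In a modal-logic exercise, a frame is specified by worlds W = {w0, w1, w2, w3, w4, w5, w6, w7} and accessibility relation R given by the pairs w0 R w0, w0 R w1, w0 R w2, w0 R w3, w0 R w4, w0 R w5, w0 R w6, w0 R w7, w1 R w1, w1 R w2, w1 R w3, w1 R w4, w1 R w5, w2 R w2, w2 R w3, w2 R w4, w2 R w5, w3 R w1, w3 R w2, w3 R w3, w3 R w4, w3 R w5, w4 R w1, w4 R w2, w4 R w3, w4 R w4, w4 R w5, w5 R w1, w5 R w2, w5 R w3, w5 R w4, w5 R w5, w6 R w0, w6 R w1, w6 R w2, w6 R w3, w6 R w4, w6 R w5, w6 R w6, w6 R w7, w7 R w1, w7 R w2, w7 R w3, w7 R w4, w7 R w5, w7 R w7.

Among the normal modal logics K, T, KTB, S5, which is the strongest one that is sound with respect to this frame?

Reflexive (axiom T): yes — every world is R-related to itself.
Symmetric (axiom B): no — w0 R w1 but not w1 R w0.
Euclidean (axiom 5): no — w0 R w1 and w0 R w6, but not w1 R w6.
So F validates K, T; KTB would additionally require R to be symmetric. The strongest is T.

T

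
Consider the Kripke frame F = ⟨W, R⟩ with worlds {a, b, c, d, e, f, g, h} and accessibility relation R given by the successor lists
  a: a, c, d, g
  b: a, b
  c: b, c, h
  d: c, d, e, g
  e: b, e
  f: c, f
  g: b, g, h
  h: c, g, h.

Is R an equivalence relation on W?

Reflexive: yes — every world is R-related to itself.
Symmetric: no — a R c but not c R a.
Transitive: no — a R c and c R b, but not a R b.
So R is not an equivalence relation.

No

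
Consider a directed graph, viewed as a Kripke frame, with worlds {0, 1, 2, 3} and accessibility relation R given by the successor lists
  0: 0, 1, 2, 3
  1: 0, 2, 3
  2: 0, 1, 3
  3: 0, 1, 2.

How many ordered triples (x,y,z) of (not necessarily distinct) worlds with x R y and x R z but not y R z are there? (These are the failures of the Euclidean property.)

9

Enumerating: (0,1,1), (0,2,2), (0,3,3), (1,2,2), (1,3,3), (2,1,1), (2,3,3), (3,1,1), (3,2,2).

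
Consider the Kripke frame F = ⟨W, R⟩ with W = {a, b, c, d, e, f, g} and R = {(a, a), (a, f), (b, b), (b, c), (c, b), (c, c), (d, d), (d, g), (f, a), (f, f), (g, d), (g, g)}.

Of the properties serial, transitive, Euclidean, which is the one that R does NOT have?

Serial: no — e has no R-successor.
Transitive: yes — every two-step R-path is closed by a direct edge.
Euclidean: yes — any two successors of a common world are R-related.
Only serial fails.

serial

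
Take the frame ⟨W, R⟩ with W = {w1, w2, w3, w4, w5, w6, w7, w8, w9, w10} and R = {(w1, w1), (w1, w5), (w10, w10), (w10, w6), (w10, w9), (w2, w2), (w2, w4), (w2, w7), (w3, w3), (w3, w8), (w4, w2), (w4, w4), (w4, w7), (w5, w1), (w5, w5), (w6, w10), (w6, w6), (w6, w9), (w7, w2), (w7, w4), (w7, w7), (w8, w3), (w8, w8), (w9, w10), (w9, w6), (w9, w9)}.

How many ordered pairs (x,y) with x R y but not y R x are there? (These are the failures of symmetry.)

R is symmetric; there are no such tuples.

0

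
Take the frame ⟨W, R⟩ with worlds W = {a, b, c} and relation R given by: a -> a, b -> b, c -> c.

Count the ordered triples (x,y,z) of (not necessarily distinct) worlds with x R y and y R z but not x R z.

R is transitive; there are no such tuples.

0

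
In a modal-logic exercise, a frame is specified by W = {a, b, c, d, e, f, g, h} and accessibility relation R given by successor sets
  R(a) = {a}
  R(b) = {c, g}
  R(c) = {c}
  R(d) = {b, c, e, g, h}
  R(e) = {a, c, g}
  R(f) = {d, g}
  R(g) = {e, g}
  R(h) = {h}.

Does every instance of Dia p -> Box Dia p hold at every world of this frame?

The schema 5 characterises exactly the Euclidean frames.
Euclidean: no — b R c and b R g, but not c R g.

No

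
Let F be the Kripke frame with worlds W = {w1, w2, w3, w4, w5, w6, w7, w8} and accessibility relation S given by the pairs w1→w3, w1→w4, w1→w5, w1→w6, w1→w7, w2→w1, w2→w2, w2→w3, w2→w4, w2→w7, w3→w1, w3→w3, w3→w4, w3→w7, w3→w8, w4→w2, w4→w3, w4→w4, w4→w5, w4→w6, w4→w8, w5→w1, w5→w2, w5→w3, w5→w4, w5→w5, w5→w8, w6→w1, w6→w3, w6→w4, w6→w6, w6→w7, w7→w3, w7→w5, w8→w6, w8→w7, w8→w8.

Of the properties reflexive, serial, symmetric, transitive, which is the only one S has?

serial

Reflexive: no — w1 is not related to itself.
Serial: yes — every world has a successor (e.g. w1 S w3).
Symmetric: no — w1 S w4 but not w4 S w1.
Transitive: no — w1 S w3 and w3 S w8, but not w1 S w8.
Only serial holds.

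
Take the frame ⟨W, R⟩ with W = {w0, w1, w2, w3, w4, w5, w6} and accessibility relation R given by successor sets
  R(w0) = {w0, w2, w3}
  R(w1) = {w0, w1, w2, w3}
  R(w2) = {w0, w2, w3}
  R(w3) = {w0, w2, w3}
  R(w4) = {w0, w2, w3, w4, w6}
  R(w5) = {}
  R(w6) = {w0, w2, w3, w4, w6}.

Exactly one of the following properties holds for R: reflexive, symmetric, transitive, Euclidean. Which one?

Reflexive: no — w5 is not related to itself.
Symmetric: no — w1 R w0 but not w0 R w1.
Transitive: yes — every two-step R-path is closed by a direct edge.
Euclidean: no — w4 R w0 and w4 R w6, but not w0 R w6.
Only transitive holds.

transitive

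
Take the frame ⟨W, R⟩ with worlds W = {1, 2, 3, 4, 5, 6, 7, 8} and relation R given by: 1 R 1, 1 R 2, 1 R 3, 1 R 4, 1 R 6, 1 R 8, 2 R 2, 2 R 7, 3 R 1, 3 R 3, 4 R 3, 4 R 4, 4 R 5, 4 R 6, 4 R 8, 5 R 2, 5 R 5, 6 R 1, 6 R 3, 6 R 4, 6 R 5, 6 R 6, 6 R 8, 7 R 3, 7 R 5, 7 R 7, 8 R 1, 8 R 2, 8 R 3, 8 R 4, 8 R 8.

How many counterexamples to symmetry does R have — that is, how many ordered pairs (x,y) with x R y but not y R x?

13

Enumerating: (1,2), (1,4), (2,7), (4,3), (4,5), (5,2), (6,3), (6,5), (6,8), (7,3), (7,5), (8,2), (8,3).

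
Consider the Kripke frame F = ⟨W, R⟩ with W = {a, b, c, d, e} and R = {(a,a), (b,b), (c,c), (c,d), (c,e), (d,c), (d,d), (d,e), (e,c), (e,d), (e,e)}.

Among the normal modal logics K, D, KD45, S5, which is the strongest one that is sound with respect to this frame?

S5

Serial (axiom D): yes — every world has a successor (e.g. a R a).
Euclidean (axiom 5): yes — any two successors of a common world are R-related.
Transitive (axiom 4): yes — every two-step R-path is closed by a direct edge.
Reflexive (axiom T): yes — every world is R-related to itself.
So F validates K, D, KD45, S5. The strongest is S5.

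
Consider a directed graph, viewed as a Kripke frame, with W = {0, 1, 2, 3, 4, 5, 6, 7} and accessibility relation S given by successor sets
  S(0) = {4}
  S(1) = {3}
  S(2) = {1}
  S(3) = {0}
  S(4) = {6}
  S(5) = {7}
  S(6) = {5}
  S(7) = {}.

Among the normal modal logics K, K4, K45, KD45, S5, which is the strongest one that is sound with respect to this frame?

K

Transitive (axiom 4): no — 0 S 4 and 4 S 6, but not 0 S 6.
Euclidean (axiom 5): no — 0 S 4 and 0 S 4, but not 4 S 4.
Serial (axiom D): no — 7 has no S-successor.
Reflexive (axiom T): no — 0 is not related to itself.
So F validates K; K4 would additionally require S to be transitive. The strongest is K.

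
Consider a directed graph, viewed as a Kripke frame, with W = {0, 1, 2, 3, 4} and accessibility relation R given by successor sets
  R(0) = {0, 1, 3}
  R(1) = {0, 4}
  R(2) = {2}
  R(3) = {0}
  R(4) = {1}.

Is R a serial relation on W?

Yes

Serial: yes — every world has a successor (e.g. 0 R 0).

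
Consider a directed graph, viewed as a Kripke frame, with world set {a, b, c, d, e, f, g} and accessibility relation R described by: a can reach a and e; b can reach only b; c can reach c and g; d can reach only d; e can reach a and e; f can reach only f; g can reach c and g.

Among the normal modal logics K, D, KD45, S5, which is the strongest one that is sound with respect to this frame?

S5

Serial (axiom D): yes — every world has a successor (e.g. a R a).
Euclidean (axiom 5): yes — any two successors of a common world are R-related.
Transitive (axiom 4): yes — every two-step R-path is closed by a direct edge.
Reflexive (axiom T): yes — every world is R-related to itself.
So F validates K, D, KD45, S5. The strongest is S5.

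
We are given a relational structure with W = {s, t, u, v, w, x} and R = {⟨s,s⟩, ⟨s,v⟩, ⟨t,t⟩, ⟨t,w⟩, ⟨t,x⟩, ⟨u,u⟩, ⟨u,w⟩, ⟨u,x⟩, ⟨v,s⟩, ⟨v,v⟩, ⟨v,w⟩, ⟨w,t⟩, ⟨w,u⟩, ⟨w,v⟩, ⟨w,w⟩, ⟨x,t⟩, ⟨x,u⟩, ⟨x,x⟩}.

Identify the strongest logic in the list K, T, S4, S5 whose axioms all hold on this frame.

Reflexive (axiom T): yes — every world is R-related to itself.
Transitive (axiom 4): no — s R v and v R w, but not s R w.
Euclidean (axiom 5): no — t R w and t R x, but not w R x.
So F validates K, T; S4 would additionally require R to be transitive. The strongest is T.

T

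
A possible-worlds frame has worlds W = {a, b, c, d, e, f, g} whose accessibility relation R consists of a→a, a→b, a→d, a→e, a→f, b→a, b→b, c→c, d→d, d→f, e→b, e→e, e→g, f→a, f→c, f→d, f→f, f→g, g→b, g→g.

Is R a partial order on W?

No

Reflexive: yes — every world is R-related to itself.
Transitive: no — a R e and e R g, but not a R g.
Antisymmetric: no — a R b and b R a with a ≠ b.
So R is not a partial order.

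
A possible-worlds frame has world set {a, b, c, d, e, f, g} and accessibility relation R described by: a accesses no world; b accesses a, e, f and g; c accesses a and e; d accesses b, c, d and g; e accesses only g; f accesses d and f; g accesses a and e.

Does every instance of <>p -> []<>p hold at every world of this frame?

Axiom 5 corresponds to the accessibility relation being Euclidean.
Euclidean: no — b R a and b R e, but not a R e.

No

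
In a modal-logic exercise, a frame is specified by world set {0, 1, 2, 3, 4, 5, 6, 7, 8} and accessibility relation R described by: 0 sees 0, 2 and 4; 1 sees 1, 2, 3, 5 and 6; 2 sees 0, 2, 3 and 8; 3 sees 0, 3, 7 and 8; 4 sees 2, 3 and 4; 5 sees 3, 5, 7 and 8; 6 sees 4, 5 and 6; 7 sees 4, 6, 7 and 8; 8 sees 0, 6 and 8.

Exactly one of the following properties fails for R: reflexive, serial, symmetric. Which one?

Reflexive: yes — every world is R-related to itself.
Serial: yes — every world has a successor (e.g. 0 R 0).
Symmetric: no — 0 R 4 but not 4 R 0.
Only symmetric fails.

symmetric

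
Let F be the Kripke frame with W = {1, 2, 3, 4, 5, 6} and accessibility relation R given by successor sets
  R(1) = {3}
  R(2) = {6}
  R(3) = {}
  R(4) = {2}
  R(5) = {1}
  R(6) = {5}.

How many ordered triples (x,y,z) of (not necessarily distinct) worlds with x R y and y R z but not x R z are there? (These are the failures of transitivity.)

4

Enumerating: (2,6,5), (4,2,6), (5,1,3), (6,5,1).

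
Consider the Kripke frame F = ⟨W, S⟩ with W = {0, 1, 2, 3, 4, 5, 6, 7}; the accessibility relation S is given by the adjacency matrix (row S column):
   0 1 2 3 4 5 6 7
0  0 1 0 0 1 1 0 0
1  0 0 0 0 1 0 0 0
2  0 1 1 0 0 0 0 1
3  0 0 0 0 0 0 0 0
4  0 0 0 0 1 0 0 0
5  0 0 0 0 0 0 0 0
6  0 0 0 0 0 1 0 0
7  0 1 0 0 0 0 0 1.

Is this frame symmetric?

Symmetric: no — 0 S 1 but not 1 S 0.

No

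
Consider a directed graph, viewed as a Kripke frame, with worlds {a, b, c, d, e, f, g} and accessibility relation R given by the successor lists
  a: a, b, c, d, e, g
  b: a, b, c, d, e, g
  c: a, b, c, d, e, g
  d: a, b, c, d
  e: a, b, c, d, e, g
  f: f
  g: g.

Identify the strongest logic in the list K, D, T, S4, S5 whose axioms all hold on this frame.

Serial (axiom D): yes — every world has a successor (e.g. a R a).
Reflexive (axiom T): yes — every world is R-related to itself.
Transitive (axiom 4): no — d R a and a R e, but not d R e.
Euclidean (axiom 5): no — a R d and a R e, but not d R e.
So F validates K, D, T; S4 would additionally require R to be transitive. The strongest is T.

T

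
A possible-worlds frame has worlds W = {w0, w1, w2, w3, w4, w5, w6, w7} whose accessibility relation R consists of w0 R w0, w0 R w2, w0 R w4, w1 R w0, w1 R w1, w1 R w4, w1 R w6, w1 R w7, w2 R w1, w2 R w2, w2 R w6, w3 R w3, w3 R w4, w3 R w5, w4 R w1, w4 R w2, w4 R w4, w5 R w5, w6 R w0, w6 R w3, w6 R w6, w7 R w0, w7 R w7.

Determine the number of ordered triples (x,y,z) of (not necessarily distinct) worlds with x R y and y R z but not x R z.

23

Enumerating: (w0,w2,w1), (w0,w2,w6), (w0,w4,w1), (w1,w0,w2), (w1,w4,w2), (w1,w6,w3), (w2,w1,w0), (w2,w1,w4), (w2,w1,w7), (w2,w6,w0), (w2,w6,w3), (w3,w4,w1), … and 11 more.
Total: 23.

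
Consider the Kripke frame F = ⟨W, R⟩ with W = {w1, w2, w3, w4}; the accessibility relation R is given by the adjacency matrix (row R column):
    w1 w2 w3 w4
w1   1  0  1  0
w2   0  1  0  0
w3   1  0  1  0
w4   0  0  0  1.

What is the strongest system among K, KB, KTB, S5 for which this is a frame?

Symmetric (axiom B): yes — every pair in R has its reverse in R.
Reflexive (axiom T): yes — every world is R-related to itself.
Euclidean (axiom 5): yes — any two successors of a common world are R-related.
So F validates K, KB, KTB, S5. The strongest is S5.

S5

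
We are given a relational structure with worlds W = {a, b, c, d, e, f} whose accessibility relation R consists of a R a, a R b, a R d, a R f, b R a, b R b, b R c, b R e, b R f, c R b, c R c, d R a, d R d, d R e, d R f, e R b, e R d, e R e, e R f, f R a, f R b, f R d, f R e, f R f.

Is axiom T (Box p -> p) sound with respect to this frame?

Axiom T corresponds to the accessibility relation being reflexive.
Reflexive: yes — every world is R-related to itself.

Yes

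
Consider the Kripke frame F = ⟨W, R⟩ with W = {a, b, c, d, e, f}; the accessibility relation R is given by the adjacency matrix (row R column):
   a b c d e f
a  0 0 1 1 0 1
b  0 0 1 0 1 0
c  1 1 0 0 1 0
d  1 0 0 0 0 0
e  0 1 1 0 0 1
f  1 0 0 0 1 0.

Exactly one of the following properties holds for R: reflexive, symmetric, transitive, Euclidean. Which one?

Reflexive: no — a is not related to itself.
Symmetric: yes — every pair in R has its reverse in R.
Transitive: no — a R c and c R b, but not a R b.
Euclidean: no — a R c and a R d, but not c R d.
Only symmetric holds.

symmetric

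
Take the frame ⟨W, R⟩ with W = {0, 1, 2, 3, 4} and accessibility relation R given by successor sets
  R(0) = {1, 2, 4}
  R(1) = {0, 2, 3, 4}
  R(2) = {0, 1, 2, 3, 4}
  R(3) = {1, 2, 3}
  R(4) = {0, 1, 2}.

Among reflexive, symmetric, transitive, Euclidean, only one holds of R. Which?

symmetric

Reflexive: no — 0 is not related to itself.
Symmetric: yes — every pair in R has its reverse in R.
Transitive: no — 0 R 1 and 1 R 3, but not 0 R 3.
Euclidean: no — 1 R 0 and 1 R 3, but not 0 R 3.
Only symmetric holds.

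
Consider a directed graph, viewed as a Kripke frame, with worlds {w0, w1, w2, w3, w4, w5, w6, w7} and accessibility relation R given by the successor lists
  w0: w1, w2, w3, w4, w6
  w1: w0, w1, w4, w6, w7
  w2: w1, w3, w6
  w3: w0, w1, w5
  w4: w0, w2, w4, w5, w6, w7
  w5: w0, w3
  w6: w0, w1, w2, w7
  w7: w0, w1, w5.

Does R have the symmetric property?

Symmetric: no — w0 R w2 but not w2 R w0.

No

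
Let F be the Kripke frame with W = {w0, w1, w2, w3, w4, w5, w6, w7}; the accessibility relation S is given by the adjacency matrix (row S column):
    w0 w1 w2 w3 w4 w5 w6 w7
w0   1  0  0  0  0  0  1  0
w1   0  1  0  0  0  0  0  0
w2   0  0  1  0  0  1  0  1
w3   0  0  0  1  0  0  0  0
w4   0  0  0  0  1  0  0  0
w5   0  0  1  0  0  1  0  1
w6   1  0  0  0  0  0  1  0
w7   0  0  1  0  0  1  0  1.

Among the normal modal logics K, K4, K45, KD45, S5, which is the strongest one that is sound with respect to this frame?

S5

Transitive (axiom 4): yes — every two-step S-path is closed by a direct edge.
Euclidean (axiom 5): yes — any two successors of a common world are S-related.
Serial (axiom D): yes — every world has a successor (e.g. w0 S w0).
Reflexive (axiom T): yes — every world is S-related to itself.
So F validates K, K4, K45, KD45, S5. The strongest is S5.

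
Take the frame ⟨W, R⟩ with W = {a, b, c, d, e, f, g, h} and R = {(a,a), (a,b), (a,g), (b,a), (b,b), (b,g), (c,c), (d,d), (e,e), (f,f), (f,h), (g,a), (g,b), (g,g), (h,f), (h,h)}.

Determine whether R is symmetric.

Symmetric: yes — every pair in R has its reverse in R.

Yes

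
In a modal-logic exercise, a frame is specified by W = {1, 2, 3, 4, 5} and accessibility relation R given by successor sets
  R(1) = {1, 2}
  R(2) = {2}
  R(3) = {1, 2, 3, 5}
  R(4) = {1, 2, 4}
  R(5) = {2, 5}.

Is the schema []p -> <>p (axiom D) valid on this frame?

The schema D characterises exactly the serial frames.
Serial: yes — every world has a successor (e.g. 1 R 1).

Yes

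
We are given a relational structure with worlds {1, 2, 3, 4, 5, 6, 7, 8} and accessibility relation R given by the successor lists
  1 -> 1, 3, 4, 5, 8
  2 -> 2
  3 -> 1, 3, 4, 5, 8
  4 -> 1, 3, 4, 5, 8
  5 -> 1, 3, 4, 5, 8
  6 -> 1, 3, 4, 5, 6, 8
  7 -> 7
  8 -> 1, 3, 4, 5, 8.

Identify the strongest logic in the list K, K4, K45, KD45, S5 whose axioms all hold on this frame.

K4

Transitive (axiom 4): yes — every two-step R-path is closed by a direct edge.
Euclidean (axiom 5): no — 6 R 1 and 6 R 6, but not 1 R 6.
Serial (axiom D): yes — every world has a successor (e.g. 1 R 1).
Reflexive (axiom T): yes — every world is R-related to itself.
So F validates K, K4; K45 would additionally require R to be Euclidean. The strongest is K4.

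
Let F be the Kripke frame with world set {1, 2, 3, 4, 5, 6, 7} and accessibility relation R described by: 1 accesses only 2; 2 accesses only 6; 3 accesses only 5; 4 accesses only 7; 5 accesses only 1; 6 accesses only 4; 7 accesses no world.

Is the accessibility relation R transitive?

Transitive: no — 1 R 2 and 2 R 6, but not 1 R 6.

No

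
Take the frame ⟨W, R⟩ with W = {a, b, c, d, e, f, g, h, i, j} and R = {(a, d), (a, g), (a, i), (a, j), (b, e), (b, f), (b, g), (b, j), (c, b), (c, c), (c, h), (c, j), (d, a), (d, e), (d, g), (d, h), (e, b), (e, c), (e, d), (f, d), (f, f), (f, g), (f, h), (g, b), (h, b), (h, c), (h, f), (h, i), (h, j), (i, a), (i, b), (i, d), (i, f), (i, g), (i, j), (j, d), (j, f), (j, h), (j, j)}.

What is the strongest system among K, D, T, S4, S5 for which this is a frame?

Serial (axiom D): yes — every world has a successor (e.g. a R d).
Reflexive (axiom T): no — a is not related to itself.
Transitive (axiom 4): no — a R d and d R e, but not a R e.
Euclidean (axiom 5): no — a R d and a R i, but not d R i.
So F validates K, D; T would additionally require R to be reflexive. The strongest is D.

D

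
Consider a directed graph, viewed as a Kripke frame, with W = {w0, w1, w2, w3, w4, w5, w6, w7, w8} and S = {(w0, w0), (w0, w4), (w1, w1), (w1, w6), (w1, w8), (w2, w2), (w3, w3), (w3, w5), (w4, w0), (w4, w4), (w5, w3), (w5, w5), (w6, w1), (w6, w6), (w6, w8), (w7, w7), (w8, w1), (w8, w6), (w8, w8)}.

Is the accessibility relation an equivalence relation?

Yes

Reflexive: yes — every world is S-related to itself.
Symmetric: yes — every pair in S has its reverse in S.
Transitive: yes — every two-step S-path is closed by a direct edge.
So S is an equivalence relation.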